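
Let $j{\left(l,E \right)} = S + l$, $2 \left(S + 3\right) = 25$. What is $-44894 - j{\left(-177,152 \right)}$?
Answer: $- \frac{89453}{2} \approx -44727.0$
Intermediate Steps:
$S = \frac{19}{2}$ ($S = -3 + \frac{1}{2} \cdot 25 = -3 + \frac{25}{2} = \frac{19}{2} \approx 9.5$)
$j{\left(l,E \right)} = \frac{19}{2} + l$
$-44894 - j{\left(-177,152 \right)} = -44894 - \left(\frac{19}{2} - 177\right) = -44894 - - \frac{335}{2} = -44894 + \frac{335}{2} = - \frac{89453}{2}$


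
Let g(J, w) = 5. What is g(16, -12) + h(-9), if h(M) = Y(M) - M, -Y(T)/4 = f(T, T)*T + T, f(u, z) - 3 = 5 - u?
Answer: 662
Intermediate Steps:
f(u, z) = 8 - u (f(u, z) = 3 + (5 - u) = 8 - u)
Y(T) = -4*T - 4*T*(8 - T) (Y(T) = -4*((8 - T)*T + T) = -4*(T*(8 - T) + T) = -4*(T + T*(8 - T)) = -4*T - 4*T*(8 - T))
h(M) = -M + 4*M*(-9 + M) (h(M) = 4*M*(-9 + M) - M = -M + 4*M*(-9 + M))
g(16, -12) + h(-9) = 5 - 9*(-37 + 4*(-9)) = 5 - 9*(-37 - 36) = 5 - 9*(-73) = 5 + 657 = 662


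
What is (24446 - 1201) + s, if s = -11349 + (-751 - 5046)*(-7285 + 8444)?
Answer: -6706827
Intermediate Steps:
s = -6730072 (s = -11349 - 5797*1159 = -11349 - 6718723 = -6730072)
(24446 - 1201) + s = (24446 - 1201) - 6730072 = 23245 - 6730072 = -6706827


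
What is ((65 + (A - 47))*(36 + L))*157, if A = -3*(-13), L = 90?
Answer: 1127574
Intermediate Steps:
A = 39
((65 + (A - 47))*(36 + L))*157 = ((65 + (39 - 47))*(36 + 90))*157 = ((65 - 8)*126)*157 = (57*126)*157 = 7182*157 = 1127574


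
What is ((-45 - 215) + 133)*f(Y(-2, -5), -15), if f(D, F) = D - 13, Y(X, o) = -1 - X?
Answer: 1524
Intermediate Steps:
f(D, F) = -13 + D
((-45 - 215) + 133)*f(Y(-2, -5), -15) = ((-45 - 215) + 133)*(-13 + (-1 - 1*(-2))) = (-260 + 133)*(-13 + (-1 + 2)) = -127*(-13 + 1) = -127*(-12) = 1524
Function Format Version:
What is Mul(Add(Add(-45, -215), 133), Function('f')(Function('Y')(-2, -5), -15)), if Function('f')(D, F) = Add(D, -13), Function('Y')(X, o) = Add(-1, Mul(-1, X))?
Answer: 1524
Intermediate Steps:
Function('f')(D, F) = Add(-13, D)
Mul(Add(Add(-45, -215), 133), Function('f')(Function('Y')(-2, -5), -15)) = Mul(Add(Add(-45, -215), 133), Add(-13, Add(-1, Mul(-1, -2)))) = Mul(Add(-260, 133), Add(-13, Add(-1, 2))) = Mul(-127, Add(-13, 1)) = Mul(-127, -12) = 1524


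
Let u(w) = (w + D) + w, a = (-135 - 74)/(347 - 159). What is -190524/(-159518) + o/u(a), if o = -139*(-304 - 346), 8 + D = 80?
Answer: 678010034558/523139281 ≈ 1296.0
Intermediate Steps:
D = 72 (D = -8 + 80 = 72)
a = -209/188 ≈ -1.1117
u(w) = 72 + 2*w (u(w) = (w + 72) + w = (72 + w) + w = 72 + 2*w)
o = 90350 (o = -139*(-650) = 90350)
-190524/(-159518) + o/u(a) = -190524/(-159518) + 90350/(72 + 2*(-209/188)) = -190524*(-1/159518) + 90350/(72 - 209/94) = 95262/79759 + 90350/(6559/94) = 95262/79759 + 90350*(94/6559) = 95262/79759 + 8492900/6559 = 678010034558/523139281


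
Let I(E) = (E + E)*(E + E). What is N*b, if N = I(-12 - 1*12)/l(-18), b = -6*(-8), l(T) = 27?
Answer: 4096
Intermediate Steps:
b = 48
I(E) = 4*E² (I(E) = (2*E)*(2*E) = 4*E²)
N = 256/3 (N = (4*(-12 - 1*12)²)/27 = (4*(-12 - 12)²)*(1/27) = (4*(-24)²)*(1/27) = (4*576)*(1/27) = 2304*(1/27) = 256/3 ≈ 85.333)
N*b = (256/3)*48 = 4096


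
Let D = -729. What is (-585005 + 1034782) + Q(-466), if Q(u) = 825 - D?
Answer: 451331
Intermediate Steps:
Q(u) = 1554 (Q(u) = 825 - 1*(-729) = 825 + 729 = 1554)
(-585005 + 1034782) + Q(-466) = (-585005 + 1034782) + 1554 = 449777 + 1554 = 451331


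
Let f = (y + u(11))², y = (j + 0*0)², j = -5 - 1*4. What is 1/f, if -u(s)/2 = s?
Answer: 1/3481 ≈ 0.00028727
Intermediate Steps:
u(s) = -2*s
j = -9 (j = -5 - 4 = -9)
y = 81 (y = (-9 + 0*0)² = (-9 + 0)² = (-9)² = 81)
f = 3481 (f = (81 - 2*11)² = (81 - 22)² = 59² = 3481)
1/f = 1/3481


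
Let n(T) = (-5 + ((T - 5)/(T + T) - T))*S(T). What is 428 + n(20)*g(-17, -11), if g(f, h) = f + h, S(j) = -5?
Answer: -6039/2 ≈ -3019.5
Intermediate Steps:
n(T) = 25 + 5*T - 5*(-5 + T)/(2*T) (n(T) = (-5 + ((T - 5)/(T + T) - T))*(-5) = (-5 + ((-5 + T)/((2*T)) - T))*(-5) = (-5 + ((-5 + T)*(1/(2*T)) - T))*(-5) = (-5 + ((-5 + T)/(2*T) - T))*(-5) = (-5 + (-T + (-5 + T)/(2*T)))*(-5) = (-5 - T + (-5 + T)/(2*T))*(-5) = 25 + 5*T - 5*(-5 + T)/(2*T))
428 + n(20)*g(-17, -11) = 428 + (45/2 + 5*20 + (25/2)/20)*(-17 - 11) = 428 + (45/2 + 100 + (25/2)*(1/20))*(-28) = 428 + (45/2 + 100 + 5/8)*(-28) = 428 + (985/8)*(-28) = 428 - 6895/2 = -6039/2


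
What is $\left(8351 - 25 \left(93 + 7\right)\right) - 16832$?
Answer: $-10981$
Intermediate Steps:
$\left(8351 - 25 \left(93 + 7\right)\right) - 16832 = \left(8351 - 2500\right) - 16832 = 5851 - 16832 = -10981$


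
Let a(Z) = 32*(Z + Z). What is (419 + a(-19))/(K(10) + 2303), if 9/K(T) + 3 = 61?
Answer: -46226/133583 ≈ -0.34605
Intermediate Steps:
a(Z) = 64*Z (a(Z) = 32*(2*Z) = 64*Z)
K(T) = 9/58 (K(T) = 9/(-3 + 61) = 9/58)
(419 + a(-19))/(K(10) + 2303) = (419 + 64*(-19))/(9/58 + 2303) = (419 - 1216)/(133583/58) = -797*58/133583 = -46226/133583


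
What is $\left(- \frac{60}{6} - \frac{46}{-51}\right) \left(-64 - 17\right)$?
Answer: $\frac{12528}{17} \approx 736.94$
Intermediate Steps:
$\left(- \frac{60}{6} - \frac{46}{-51}\right) \left(-64 - 17\right) = \left(\left(-60\right) \frac{1}{6} - - \frac{46}{51}\right) \left(-81\right) = \left(-10 + \frac{46}{51}\right) \left(-81\right) = \left(- \frac{464}{51}\right) \left(-81\right) = \frac{12528}{17}$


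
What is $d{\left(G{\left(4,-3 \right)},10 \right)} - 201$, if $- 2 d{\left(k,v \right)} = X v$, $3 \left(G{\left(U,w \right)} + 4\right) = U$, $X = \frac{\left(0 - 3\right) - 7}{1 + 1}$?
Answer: $-176$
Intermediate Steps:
$X = -5$ ($X = \frac{\left(0 - 3\right) - 7}{2} = \left(-3 - 7\right) \frac{1}{2} = \left(-10\right) \frac{1}{2} = -5$)
$G{\left(U,w \right)} = -4 + \frac{U}{3}$
$d{\left(k,v \right)} = \frac{5 v}{2}$ ($d{\left(k,v \right)} = - \frac{\left(-5\right) v}{2} = \frac{5 v}{2}$)
$d{\left(G{\left(4,-3 \right)},10 \right)} - 201 = \frac{5}{2} \cdot 10 - 201 = 25 - 201 = -176$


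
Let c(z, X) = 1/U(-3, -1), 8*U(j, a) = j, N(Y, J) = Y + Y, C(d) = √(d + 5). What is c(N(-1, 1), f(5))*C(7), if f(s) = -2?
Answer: -16*√3/3 ≈ -9.2376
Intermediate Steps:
C(d) = √(5 + d)
N(Y, J) = 2*Y
U(j, a) = j/8
c(z, X) = -8/3 (c(z, X) = 1/((⅛)*(-3)) = 1/(-3/8) = -8/3)
c(N(-1, 1), f(5))*C(7) = -8*√(5 + 7)/3 = -16*√3/3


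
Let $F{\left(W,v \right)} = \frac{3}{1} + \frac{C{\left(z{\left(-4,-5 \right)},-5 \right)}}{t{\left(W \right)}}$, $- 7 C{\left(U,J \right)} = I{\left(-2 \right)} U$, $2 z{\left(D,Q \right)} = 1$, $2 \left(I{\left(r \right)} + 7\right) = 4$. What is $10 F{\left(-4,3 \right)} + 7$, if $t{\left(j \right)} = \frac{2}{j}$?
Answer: $\frac{209}{7} \approx 29.857$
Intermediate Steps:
$I{\left(r \right)} = -5$ ($I{\left(r \right)} = -7 + \frac{1}{2} \cdot 4 = -7 + 2 = -5$)
$z{\left(D,Q \right)} = \frac{1}{2}$ ($z{\left(D,Q \right)} = \frac{1}{2} \cdot 1 = \frac{1}{2}$)
$C{\left(U,J \right)} = \frac{5 U}{7}$ ($C{\left(U,J \right)} = - \frac{\left(-5\right) U}{7} = \frac{5 U}{7}$)
$F{\left(W,v \right)} = 3 + \frac{5 W}{28}$ ($F{\left(W,v \right)} = \frac{3}{1} + \frac{\frac{5}{7} \cdot \frac{1}{2}}{2 \frac{1}{W}} = 3 \cdot 1 + \frac{5 \frac{W}{2}}{14} = 3 + \frac{5 W}{28}$)
$10 F{\left(-4,3 \right)} + 7 = 10 \left(3 + \frac{5}{28} \left(-4\right)\right) + 7 = 10 \left(3 - \frac{5}{7}\right) + 7 = 10 \cdot \frac{16}{7} + 7 = \frac{160}{7} + 7 = \frac{209}{7}$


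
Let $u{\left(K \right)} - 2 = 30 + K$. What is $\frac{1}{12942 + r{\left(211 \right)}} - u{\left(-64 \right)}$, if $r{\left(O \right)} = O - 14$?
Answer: $\frac{420449}{13139} \approx 32.0$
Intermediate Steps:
$r{\left(O \right)} = -14 + O$ ($r{\left(O \right)} = O - 14 = -14 + O$)
$u{\left(K \right)} = 32 + K$ ($u{\left(K \right)} = 2 + \left(30 + K\right) = 32 + K$)
$\frac{1}{12942 + r{\left(211 \right)}} - u{\left(-64 \right)} = \frac{1}{12942 + \left(-14 + 211\right)} - \left(32 - 64\right) = \frac{1}{12942 + 197} - -32 = \frac{1}{13139} + 32 = \frac{420449}{13139}$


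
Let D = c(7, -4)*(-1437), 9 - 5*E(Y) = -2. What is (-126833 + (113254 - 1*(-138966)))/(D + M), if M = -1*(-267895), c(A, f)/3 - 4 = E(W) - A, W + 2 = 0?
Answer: 626935/1356719 ≈ 0.46210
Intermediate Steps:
W = -2 (W = -2 + 0 = -2)
E(Y) = 11/5 (E(Y) = 9/5 - ⅕*(-2) = 9/5 + ⅖ = 11/5)
c(A, f) = 93/5 - 3*A (c(A, f) = 12 + 3*(11/5 - A) = 12 + (33/5 - 3*A) = 93/5 - 3*A)
D = 17244/5 (D = (93/5 - 3*7)*(-1437) = (93/5 - 21)*(-1437) = -12/5*(-1437) = 17244/5 ≈ 3448.8)
M = 267895
(-126833 + (113254 - 1*(-138966)))/(D + M) = (-126833 + (113254 - 1*(-138966)))/(17244/5 + 267895) = (-126833 + (113254 + 138966))/(1356719/5) = (-126833 + 252220)*(5/1356719) = 125387*(5/1356719) = 626935/1356719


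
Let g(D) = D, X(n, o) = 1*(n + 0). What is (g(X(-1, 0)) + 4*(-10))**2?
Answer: 1681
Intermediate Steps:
X(n, o) = n (X(n, o) = 1*n = n)
(g(X(-1, 0)) + 4*(-10))**2 = (-1 + 4*(-10))**2 = (-1 - 40)**2 = (-41)**2 = 1681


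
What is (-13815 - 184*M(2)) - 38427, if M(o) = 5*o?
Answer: -54082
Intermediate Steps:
(-13815 - 184*M(2)) - 38427 = (-13815 - 920*2) - 38427 = (-13815 - 184*10) - 38427 = (-13815 - 1840) - 38427 = -15655 - 38427 = -54082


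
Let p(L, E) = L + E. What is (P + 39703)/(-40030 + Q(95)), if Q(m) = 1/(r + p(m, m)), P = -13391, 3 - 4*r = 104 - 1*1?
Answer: -333960/508073 ≈ -0.65731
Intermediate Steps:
r = -25 (r = ¾ - (104 - 1*1)/4 = ¾ - (104 - 1)/4 = ¾ - ¼*103 = ¾ - 103/4 = -25)
p(L, E) = E + L
Q(m) = 1/(-25 + 2*m) (Q(m) = 1/(-25 + (m + m)) = 1/(-25 + 2*m))
(P + 39703)/(-40030 + Q(95)) = (-13391 + 39703)/(-40030 + 1/(-25 + 2*95)) = 26312/(-40030 + 1/(-25 + 190)) = 26312/(-40030 + 1/165) = 26312/(-6604949/165) = 26312*(-165/6604949) = -333960/508073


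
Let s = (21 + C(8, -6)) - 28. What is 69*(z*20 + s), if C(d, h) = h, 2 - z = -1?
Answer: 3243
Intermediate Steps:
z = 3 (z = 2 - 1*(-1) = 2 + 1 = 3)
s = -13 (s = (21 - 6) - 28 = 15 - 28 = -13)
69*(z*20 + s) = 69*(3*20 - 13) = 69*(60 - 13) = 69*47 = 3243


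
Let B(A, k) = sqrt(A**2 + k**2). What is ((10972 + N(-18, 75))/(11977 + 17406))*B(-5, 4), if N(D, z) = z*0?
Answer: 10972*sqrt(41)/29383 ≈ 2.3910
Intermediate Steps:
N(D, z) = 0
((10972 + N(-18, 75))/(11977 + 17406))*B(-5, 4) = ((10972 + 0)/(11977 + 17406))*sqrt((-5)**2 + 4**2) = (10972/29383)*sqrt(25 + 16) = (10972*(1/29383))*sqrt(41) = 10972*sqrt(41)/29383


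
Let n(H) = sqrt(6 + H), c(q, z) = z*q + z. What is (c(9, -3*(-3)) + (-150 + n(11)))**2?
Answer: (60 - sqrt(17))**2 ≈ 3122.2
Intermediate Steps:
c(q, z) = z + q*z (c(q, z) = q*z + z = z + q*z)
(c(9, -3*(-3)) + (-150 + n(11)))**2 = ((-3*(-3))*(1 + 9) + (-150 + sqrt(6 + 11)))**2 = (9*10 + (-150 + sqrt(17)))**2 = (90 + (-150 + sqrt(17)))**2 = (-60 + sqrt(17))**2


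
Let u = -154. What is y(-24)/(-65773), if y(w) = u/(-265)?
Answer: -154/17429845 ≈ -8.8354e-6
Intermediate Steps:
y(w) = 154/265 (y(w) = -154/(-265) = -154*(-1/265) = 154/265)
y(-24)/(-65773) = (154/265)/(-65773) = (154/265)*(-1/65773) = -154/17429845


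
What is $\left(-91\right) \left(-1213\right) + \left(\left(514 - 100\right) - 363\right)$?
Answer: $110434$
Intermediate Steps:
$\left(-91\right) \left(-1213\right) + \left(\left(514 - 100\right) - 363\right) = 110383 + \left(414 - 363\right) = 110383 + 51 = 110434$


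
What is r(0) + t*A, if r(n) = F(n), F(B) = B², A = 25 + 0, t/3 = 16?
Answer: 1200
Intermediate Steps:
t = 48 (t = 3*16 = 48)
A = 25
r(n) = n²
r(0) + t*A = 0² + 48*25 = 0 + 1200 = 1200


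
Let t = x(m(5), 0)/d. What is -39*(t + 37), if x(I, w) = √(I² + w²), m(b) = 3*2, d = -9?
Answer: -1417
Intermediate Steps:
m(b) = 6
t = -⅔ (t = √(6² + 0²)/(-9) = √(36 + 0)*(-⅑) = √36*(-⅑) = 6*(-⅑) = -⅔ ≈ -0.66667)
-39*(t + 37) = -39*(-⅔ + 37) = -39*109/3 = -1417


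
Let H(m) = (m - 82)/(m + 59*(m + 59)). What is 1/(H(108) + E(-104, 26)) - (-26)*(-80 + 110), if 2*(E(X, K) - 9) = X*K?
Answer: 10434515699/13377597 ≈ 780.00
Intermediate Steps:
E(X, K) = 9 + K*X/2 (E(X, K) = 9 + (X*K)/2 = 9 + (K*X)/2 = 9 + K*X/2)
H(m) = (-82 + m)/(3481 + 60*m) (H(m) = (-82 + m)/(m + 59*(59 + m)) = (-82 + m)/(m + (3481 + 59*m)) = (-82 + m)/(3481 + 60*m))
1/(H(108) + E(-104, 26)) - (-26)*(-80 + 110) = 1/((-82 + 108)/(3481 + 60*108) + (9 + (½)*26*(-104))) - (-26)*(-80 + 110) = 1/(26/(3481 + 6480) + (9 - 1352)) - (-26)*30 = 1/(26/9961 - 1343) - 1*(-780) = 1/((1/9961)*26 - 1343) + 780 = 1/(26/9961 - 1343) + 780 = 1/(-13377597/9961) + 780 = -9961/13377597 + 780 = 10434515699/13377597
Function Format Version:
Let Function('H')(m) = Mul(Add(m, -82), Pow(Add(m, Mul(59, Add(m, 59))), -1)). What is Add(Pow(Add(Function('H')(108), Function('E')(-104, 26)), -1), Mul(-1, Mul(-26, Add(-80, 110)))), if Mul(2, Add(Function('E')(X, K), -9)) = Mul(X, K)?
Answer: Rational(10434515699, 13377597) ≈ 780.00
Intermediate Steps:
Function('E')(X, K) = Add(9, Mul(Rational(1, 2), K, X)) (Function('E')(X, K) = Add(9, Mul(Rational(1, 2), Mul(X, K))) = Add(9, Mul(Rational(1, 2), Mul(K, X))) = Add(9, Mul(Rational(1, 2), K, X)))
Function('H')(m) = Mul(Pow(Add(3481, Mul(60, m)), -1), Add(-82, m)) (Function('H')(m) = Mul(Add(-82, m), Pow(Add(m, Mul(59, Add(59, m))), -1)) = Mul(Add(-82, m), Pow(Add(m, Add(3481, Mul(59, m))), -1)) = Mul(Add(-82, m), Pow(Add(3481, Mul(60, m)), -1)) = Mul(Pow(Add(3481, Mul(60, m)), -1), Add(-82, m)))
Add(Pow(Add(Function('H')(108), Function('E')(-104, 26)), -1), Mul(-1, Mul(-26, Add(-80, 110)))) = Add(Pow(Add(Mul(Pow(Add(3481, Mul(60, 108)), -1), Add(-82, 108)), Add(9, Mul(Rational(1, 2), 26, -104))), -1), Mul(-1, Mul(-26, Add(-80, 110)))) = Add(Pow(Add(Mul(Pow(Add(3481, 6480), -1), 26), Add(9, -1352)), -1), Mul(-1, Mul(-26, 30))) = Add(Pow(Add(Mul(Pow(9961, -1), 26), -1343), -1), Mul(-1, -780)) = Add(Pow(Add(Mul(Rational(1, 9961), 26), -1343), -1), 780) = Add(Pow(Add(Rational(26, 9961), -1343), -1), 780) = Add(Pow(Rational(-13377597, 9961), -1), 780) = Add(Rational(-9961, 13377597), 780) = Rational(10434515699, 13377597)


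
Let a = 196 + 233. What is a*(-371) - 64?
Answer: -159223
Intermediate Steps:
a = 429
a*(-371) - 64 = 429*(-371) - 64 = -159159 - 64 = -159223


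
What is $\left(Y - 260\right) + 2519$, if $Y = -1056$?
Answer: $1203$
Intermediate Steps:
$\left(Y - 260\right) + 2519 = \left(-1056 - 260\right) + 2519 = -1316 + 2519 = 1203$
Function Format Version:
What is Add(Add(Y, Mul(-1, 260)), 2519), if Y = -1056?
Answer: 1203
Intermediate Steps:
Add(Add(Y, Mul(-1, 260)), 2519) = Add(Add(-1056, Mul(-1, 260)), 2519) = Add(Add(-1056, -260), 2519) = Add(-1316, 2519) = 1203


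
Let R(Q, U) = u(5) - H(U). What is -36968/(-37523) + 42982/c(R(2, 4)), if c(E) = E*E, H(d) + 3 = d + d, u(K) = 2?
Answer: 1613146298/337707 ≈ 4776.8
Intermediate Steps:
H(d) = -3 + 2*d (H(d) = -3 + (d + d) = -3 + 2*d)
R(Q, U) = 5 - 2*U (R(Q, U) = 2 - (-3 + 2*U) = 2 + (3 - 2*U) = 5 - 2*U)
c(E) = E²
-36968/(-37523) + 42982/c(R(2, 4)) = -36968/(-37523) + 42982/((5 - 2*4)²) = -36968*(-1/37523) + 42982/((5 - 8)²) = 36968/37523 + 42982/((-3)²) = 36968/37523 + 42982/9 = 1613146298/337707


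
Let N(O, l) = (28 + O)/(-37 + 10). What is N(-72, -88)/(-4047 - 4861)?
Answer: -11/60129 ≈ -0.00018294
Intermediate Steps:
N(O, l) = -28/27 - O/27 (N(O, l) = (28 + O)/(-27) = (28 + O)*(-1/27) = -28/27 - O/27)
N(-72, -88)/(-4047 - 4861) = (-28/27 - 1/27*(-72))/(-4047 - 4861) = (-28/27 + 8/3)/(-8908) = (44/27)*(-1/8908) = -11/60129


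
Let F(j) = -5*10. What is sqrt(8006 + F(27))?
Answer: 6*sqrt(221) ≈ 89.196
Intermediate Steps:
F(j) = -50
sqrt(8006 + F(27)) = sqrt(8006 - 50) = sqrt(7956) = 6*sqrt(221)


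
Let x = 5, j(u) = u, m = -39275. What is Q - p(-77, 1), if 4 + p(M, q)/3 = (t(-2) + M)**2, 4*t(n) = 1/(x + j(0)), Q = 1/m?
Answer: -11155298689/628400 ≈ -17752.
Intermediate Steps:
Q = -1/39275 (Q = 1/(-39275) = -1/39275 ≈ -2.5461e-5)
t(n) = 1/20 (t(n) = 1/(4*(5 + 0)) = (1/4)/5 = (1/4)*(1/5) = 1/20)
p(M, q) = -12 + 3*(1/20 + M)**2
Q - p(-77, 1) = -1/39275 - (-12 + 3*(1 + 20*(-77))**2/400) = -1/39275 - (-12 + 3*(1 - 1540)**2/400) = -1/39275 - (-12 + (3/400)*(-1539)**2) = -1/39275 - (-12 + (3/400)*2368521) = -1/39275 - (-12 + 7105563/400) = -1/39275 - 1*7100763/400 = -1/39275 - 7100763/400 = -11155298689/628400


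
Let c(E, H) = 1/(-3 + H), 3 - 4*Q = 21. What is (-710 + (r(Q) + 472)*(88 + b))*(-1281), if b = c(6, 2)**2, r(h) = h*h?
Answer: -220845681/4 ≈ -5.5211e+7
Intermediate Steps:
Q = -9/2 (Q = 3/4 - 1/4*21 = 3/4 - 21/4 = -9/2 ≈ -4.5000)
r(h) = h**2
b = 1 (b = (1/(-3 + 2))**2 = (1/(-1))**2 = (-1)**2 = 1)
(-710 + (r(Q) + 472)*(88 + b))*(-1281) = (-710 + ((-9/2)**2 + 472)*(88 + 1))*(-1281) = (-710 + (81/4 + 472)*89)*(-1281) = (-710 + (1969/4)*89)*(-1281) = (-710 + 175241/4)*(-1281) = (172401/4)*(-1281) = -220845681/4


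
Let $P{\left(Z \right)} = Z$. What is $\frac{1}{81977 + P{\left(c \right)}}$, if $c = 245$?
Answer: $\frac{1}{82222} \approx 1.2162 \cdot 10^{-5}$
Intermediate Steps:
$\frac{1}{81977 + P{\left(c \right)}} = \frac{1}{81977 + 245} = \frac{1}{82222}$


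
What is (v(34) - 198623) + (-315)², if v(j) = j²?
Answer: -98242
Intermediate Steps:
(v(34) - 198623) + (-315)² = (34² - 198623) + (-315)² = (1156 - 198623) + 99225 = -197467 + 99225 = -98242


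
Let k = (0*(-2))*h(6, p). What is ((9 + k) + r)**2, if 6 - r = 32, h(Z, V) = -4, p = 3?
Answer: 289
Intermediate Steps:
r = -26 (r = 6 - 1*32 = 6 - 32 = -26)
k = 0 (k = (0*(-2))*(-4) = 0*(-4) = 0)
((9 + k) + r)**2 = ((9 + 0) - 26)**2 = (9 - 26)**2 = (-17)**2 = 289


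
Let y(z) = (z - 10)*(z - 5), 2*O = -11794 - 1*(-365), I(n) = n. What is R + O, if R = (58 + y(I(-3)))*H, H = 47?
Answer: 3799/2 ≈ 1899.5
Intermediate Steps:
O = -11429/2 (O = (-11794 - 1*(-365))/2 = (-11794 + 365)/2 = (½)*(-11429) = -11429/2 ≈ -5714.5)
y(z) = (-10 + z)*(-5 + z)
R = 7614 (R = (58 + (50 + (-3)² - 15*(-3)))*47 = (58 + (50 + 9 + 45))*47 = (58 + 104)*47 = 162*47 = 7614)
R + O = 7614 - 11429/2 = 3799/2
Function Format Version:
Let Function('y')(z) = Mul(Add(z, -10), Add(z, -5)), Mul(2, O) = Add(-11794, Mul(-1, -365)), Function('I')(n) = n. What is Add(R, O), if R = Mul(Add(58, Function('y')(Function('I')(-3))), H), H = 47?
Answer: Rational(3799, 2) ≈ 1899.5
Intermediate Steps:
O = Rational(-11429, 2) (O = Mul(Rational(1, 2), Add(-11794, Mul(-1, -365))) = Mul(Rational(1, 2), Add(-11794, 365)) = Mul(Rational(1, 2), -11429) = Rational(-11429, 2) ≈ -5714.5)
Function('y')(z) = Mul(Add(-10, z), Add(-5, z))
R = 7614 (R = Mul(Add(58, Add(50, Pow(-3, 2), Mul(-15, -3))), 47) = Mul(Add(58, Add(50, 9, 45)), 47) = Mul(Add(58, 104), 47) = Mul(162, 47) = 7614)
Add(R, O) = Add(7614, Rational(-11429, 2)) = Rational(3799, 2)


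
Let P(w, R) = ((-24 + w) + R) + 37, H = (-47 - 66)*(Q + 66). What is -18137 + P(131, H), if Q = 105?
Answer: -37316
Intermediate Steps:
H = -19323 (H = (-47 - 66)*(105 + 66) = -113*171 = -19323)
P(w, R) = 13 + R + w (P(w, R) = (-24 + R + w) + 37 = 13 + R + w)
-18137 + P(131, H) = -18137 + (13 - 19323 + 131) = -18137 - 19179 = -37316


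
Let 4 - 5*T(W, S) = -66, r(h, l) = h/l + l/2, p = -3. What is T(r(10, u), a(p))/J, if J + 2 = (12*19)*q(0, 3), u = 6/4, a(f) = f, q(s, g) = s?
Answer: -7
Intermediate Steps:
u = 3/2 (u = 6*(¼) = 3/2 ≈ 1.5000)
r(h, l) = l/2 + h/l (r(h, l) = h/l + l*(½) = h/l + l/2 = l/2 + h/l)
T(W, S) = 14 (T(W, S) = ⅘ - ⅕*(-66) = ⅘ + 66/5 = 14)
J = -2 (J = -2 + (12*19)*0 = -2 + 228*0 = -2 + 0 = -2)
T(r(10, u), a(p))/J = 14/(-2) = 14*(-½) = -7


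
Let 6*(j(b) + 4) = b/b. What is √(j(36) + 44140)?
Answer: √1588902/6 ≈ 210.09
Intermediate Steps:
j(b) = -23/6 (j(b) = -4 + (b/b)/6 = -4 + (⅙)*1 = -4 + ⅙ = -23/6)
√(j(36) + 44140) = √(-23/6 + 44140) = √(264817/6) = √1588902/6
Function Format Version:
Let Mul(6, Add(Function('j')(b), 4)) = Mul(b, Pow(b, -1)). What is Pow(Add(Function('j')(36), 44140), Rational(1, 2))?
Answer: Mul(Rational(1, 6), Pow(1588902, Rational(1, 2))) ≈ 210.09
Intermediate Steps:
Function('j')(b) = Rational(-23, 6) (Function('j')(b) = Add(-4, Mul(Rational(1, 6), Mul(b, Pow(b, -1)))) = Add(-4, Mul(Rational(1, 6), 1)) = Add(-4, Rational(1, 6)) = Rational(-23, 6))
Pow(Add(Function('j')(36), 44140), Rational(1, 2)) = Pow(Add(Rational(-23, 6), 44140), Rational(1, 2)) = Pow(Rational(264817, 6), Rational(1, 2)) = Mul(Rational(1, 6), Pow(1588902, Rational(1, 2)))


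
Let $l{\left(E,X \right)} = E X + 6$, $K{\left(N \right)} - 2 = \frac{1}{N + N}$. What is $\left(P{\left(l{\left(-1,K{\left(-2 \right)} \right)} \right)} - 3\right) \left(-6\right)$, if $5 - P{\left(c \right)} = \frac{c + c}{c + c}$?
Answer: $-6$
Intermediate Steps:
$K{\left(N \right)} = 2 + \frac{1}{2 N}$ ($K{\left(N \right)} = 2 + \frac{1}{N + N} = 2 + \frac{1}{2 N}$)
$l{\left(E,X \right)} = 6 + E X$
$P{\left(c \right)} = 4$ ($P{\left(c \right)} = 5 - \frac{c + c}{c + c} = 5 - \frac{2 c}{2 c} = 5 - 2 c \frac{1}{2 c} = 5 - 1 = 4$)
$\left(P{\left(l{\left(-1,K{\left(-2 \right)} \right)} \right)} - 3\right) \left(-6\right) = \left(4 - 3\right) \left(-6\right) = 1 \left(-6\right) = -6$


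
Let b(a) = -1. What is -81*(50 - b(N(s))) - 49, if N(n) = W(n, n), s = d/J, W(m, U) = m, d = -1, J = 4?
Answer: -4180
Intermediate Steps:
s = -¼ (s = -1/4 = -1*¼ = -¼ ≈ -0.25000)
N(n) = n
-81*(50 - b(N(s))) - 49 = -81*(50 - 1*(-1)) - 49 = -81*(50 + 1) - 49 = -81*51 - 49 = -4131 - 49 = -4180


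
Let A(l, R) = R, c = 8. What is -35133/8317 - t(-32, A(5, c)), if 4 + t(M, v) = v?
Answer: -68401/8317 ≈ -8.2242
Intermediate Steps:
t(M, v) = -4 + v
-35133/8317 - t(-32, A(5, c)) = -35133/8317 - (-4 + 8) = -35133*1/8317 - 1*4 = -35133/8317 - 4 = -68401/8317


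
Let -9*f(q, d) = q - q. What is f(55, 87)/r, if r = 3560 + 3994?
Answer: 0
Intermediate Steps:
f(q, d) = 0 (f(q, d) = -(q - q)/9 = -⅑*0 = 0)
r = 7554
f(55, 87)/r = 0/7554 = 0*(1/7554) = 0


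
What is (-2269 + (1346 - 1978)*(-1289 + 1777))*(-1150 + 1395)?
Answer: -76117825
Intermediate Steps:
(-2269 + (1346 - 1978)*(-1289 + 1777))*(-1150 + 1395) = (-2269 - 632*488)*245 = (-2269 - 308416)*245 = -310685*245 = -76117825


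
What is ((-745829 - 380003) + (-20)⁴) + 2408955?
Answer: 1443123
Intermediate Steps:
((-745829 - 380003) + (-20)⁴) + 2408955 = (-1125832 + 160000) + 2408955 = -965832 + 2408955 = 1443123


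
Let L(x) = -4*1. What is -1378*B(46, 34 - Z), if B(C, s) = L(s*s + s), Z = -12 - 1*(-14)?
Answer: 5512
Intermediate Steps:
Z = 2 (Z = -12 + 14 = 2)
L(x) = -4
B(C, s) = -4
-1378*B(46, 34 - Z) = -1378*(-4) = 5512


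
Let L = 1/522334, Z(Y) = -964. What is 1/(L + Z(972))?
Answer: -522334/503529975 ≈ -0.0010373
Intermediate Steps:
L = 1/522334 ≈ 1.9145e-6
1/(L + Z(972)) = 1/(1/522334 - 964) = 1/(-503529975/522334) = -522334/503529975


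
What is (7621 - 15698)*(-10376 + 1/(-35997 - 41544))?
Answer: 6498474873109/77541 ≈ 8.3807e+7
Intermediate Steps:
(7621 - 15698)*(-10376 + 1/(-35997 - 41544)) = -8077*(-10376 + 1/(-77541)) = -8077*(-10376 - 1/77541) = -8077*(-804565417/77541) = 6498474873109/77541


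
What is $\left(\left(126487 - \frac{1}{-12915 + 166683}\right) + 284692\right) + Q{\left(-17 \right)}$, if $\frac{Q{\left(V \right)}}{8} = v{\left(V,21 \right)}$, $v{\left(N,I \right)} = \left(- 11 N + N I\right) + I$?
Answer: $\frac{63042881015}{153768} \approx 4.0999 \cdot 10^{5}$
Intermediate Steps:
$v{\left(N,I \right)} = I - 11 N + I N$ ($v{\left(N,I \right)} = \left(- 11 N + I N\right) + I = I - 11 N + I N$)
$Q{\left(V \right)} = 168 + 80 V$ ($Q{\left(V \right)} = 8 \left(21 - 11 V + 21 V\right) = 8 \left(21 + 10 V\right) = 168 + 80 V$)
$\left(\left(126487 - \frac{1}{-12915 + 166683}\right) + 284692\right) + Q{\left(-17 \right)} = \left(\left(126487 - \frac{1}{-12915 + 166683}\right) + 284692\right) + \left(168 + 80 \left(-17\right)\right) = \left(\left(126487 - \frac{1}{153768}\right) + 284692\right) + \left(168 - 1360\right) = \left(\left(126487 - \frac{1}{153768}\right) + 284692\right) - 1192 = \left(\frac{19449653015}{153768} + 284692\right) - 1192 = \frac{63226172471}{153768} - 1192 = \frac{63042881015}{153768}$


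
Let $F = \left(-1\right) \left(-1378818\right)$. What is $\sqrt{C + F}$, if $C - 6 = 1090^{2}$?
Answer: $2 \sqrt{641731} \approx 1602.2$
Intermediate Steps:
$F = 1378818$
$C = 1188106$ ($C = 6 + 1090^{2} = 6 + 1188100 = 1188106$)
$\sqrt{C + F} = \sqrt{1188106 + 1378818} = \sqrt{2566924} = 2 \sqrt{641731}$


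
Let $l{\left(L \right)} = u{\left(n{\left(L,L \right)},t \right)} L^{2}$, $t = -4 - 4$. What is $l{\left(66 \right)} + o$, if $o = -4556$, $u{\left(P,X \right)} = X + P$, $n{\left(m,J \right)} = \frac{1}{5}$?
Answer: $- \frac{192664}{5} \approx -38533.0$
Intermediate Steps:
$n{\left(m,J \right)} = \frac{1}{5}$
$t = -8$
$u{\left(P,X \right)} = P + X$
$l{\left(L \right)} = - \frac{39 L^{2}}{5}$ ($l{\left(L \right)} = \left(\frac{1}{5} - 8\right) L^{2} = - \frac{39 L^{2}}{5}$)
$l{\left(66 \right)} + o = - \frac{39 \cdot 66^{2}}{5} - 4556 = \left(- \frac{39}{5}\right) 4356 - 4556 = - \frac{169884}{5} - 4556 = - \frac{192664}{5}$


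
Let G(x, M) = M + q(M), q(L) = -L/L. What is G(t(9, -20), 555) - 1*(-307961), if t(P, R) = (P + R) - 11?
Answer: 308515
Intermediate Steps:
q(L) = -1 (q(L) = -1*1 = -1)
t(P, R) = -11 + P + R
G(x, M) = -1 + M (G(x, M) = M - 1 = -1 + M)
G(t(9, -20), 555) - 1*(-307961) = (-1 + 555) - 1*(-307961) = 554 + 307961 = 308515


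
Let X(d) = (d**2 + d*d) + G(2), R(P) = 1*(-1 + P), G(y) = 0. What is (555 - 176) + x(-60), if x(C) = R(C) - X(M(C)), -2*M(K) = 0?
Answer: 318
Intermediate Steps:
M(K) = 0 (M(K) = -1/2*0 = 0)
R(P) = -1 + P
X(d) = 2*d**2 (X(d) = (d**2 + d*d) + 0 = (d**2 + d**2) + 0 = 2*d**2 + 0 = 2*d**2)
x(C) = -1 + C (x(C) = (-1 + C) - 2*0**2 = (-1 + C) - 2*0 = (-1 + C) - 1*0 = (-1 + C) + 0 = -1 + C)
(555 - 176) + x(-60) = (555 - 176) + (-1 - 60) = 379 - 61 = 318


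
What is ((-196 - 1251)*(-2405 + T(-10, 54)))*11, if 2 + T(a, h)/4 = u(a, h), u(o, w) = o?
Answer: 39044401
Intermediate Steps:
T(a, h) = -8 + 4*a
((-196 - 1251)*(-2405 + T(-10, 54)))*11 = ((-196 - 1251)*(-2405 + (-8 + 4*(-10))))*11 = -1447*(-2405 + (-8 - 40))*11 = -1447*(-2405 - 48)*11 = -1447*(-2453)*11 = 3549491*11 = 39044401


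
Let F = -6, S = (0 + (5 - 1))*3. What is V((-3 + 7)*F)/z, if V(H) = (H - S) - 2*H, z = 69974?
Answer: 6/34987 ≈ 0.00017149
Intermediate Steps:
S = 12 (S = (0 + 4)*3 = 4*3 = 12)
V(H) = -12 - H (V(H) = (H - 1*12) - 2*H = (H - 12) - 2*H = (-12 + H) - 2*H = -12 - H)
V((-3 + 7)*F)/z = (-12 - (-3 + 7)*(-6))/69974 = (-12 - 4*(-6))*(1/69974) = (-12 - 1*(-24))*(1/69974) = (-12 + 24)*(1/69974) = 12*(1/69974) = 6/34987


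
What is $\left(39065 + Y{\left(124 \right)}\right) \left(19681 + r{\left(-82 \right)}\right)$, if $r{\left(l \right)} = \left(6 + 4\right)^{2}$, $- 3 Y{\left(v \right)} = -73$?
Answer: $\frac{2319678308}{3} \approx 7.7323 \cdot 10^{8}$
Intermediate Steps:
$Y{\left(v \right)} = \frac{73}{3}$ ($Y{\left(v \right)} = \left(- \frac{1}{3}\right) \left(-73\right) = \frac{73}{3}$)
$r{\left(l \right)} = 100$ ($r{\left(l \right)} = 10^{2} = 100$)
$\left(39065 + Y{\left(124 \right)}\right) \left(19681 + r{\left(-82 \right)}\right) = \left(39065 + \frac{73}{3}\right) \left(19681 + 100\right) = \frac{117268}{3} \cdot 19781 = \frac{2319678308}{3}$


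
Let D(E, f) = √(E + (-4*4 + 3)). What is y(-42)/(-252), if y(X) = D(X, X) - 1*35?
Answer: 5/36 - I*√55/252 ≈ 0.13889 - 0.029429*I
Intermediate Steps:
D(E, f) = √(-13 + E) (D(E, f) = √(E + (-16 + 3)) = √(E - 13) = √(-13 + E))
y(X) = -35 + √(-13 + X) (y(X) = √(-13 + X) - 1*35 = √(-13 + X) - 35 = -35 + √(-13 + X))
y(-42)/(-252) = (-35 + √(-13 - 42))/(-252) = (-35 + √(-55))*(-1/252) = (-35 + I*√55)*(-1/252) = 5/36 - I*√55/252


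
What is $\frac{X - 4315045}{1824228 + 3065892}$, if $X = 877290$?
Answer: $- \frac{687551}{978024} \approx -0.703$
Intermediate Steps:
$\frac{X - 4315045}{1824228 + 3065892} = \frac{877290 - 4315045}{1824228 + 3065892} = - \frac{3437755}{4890120} = \left(-3437755\right) \frac{1}{4890120} = - \frac{687551}{978024}$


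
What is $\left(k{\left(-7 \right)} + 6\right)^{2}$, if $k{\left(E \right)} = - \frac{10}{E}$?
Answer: $\frac{2704}{49} \approx 55.184$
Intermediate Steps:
$\left(k{\left(-7 \right)} + 6\right)^{2} = \left(- \frac{10}{-7} + 6\right)^{2} = \left(\left(-10\right) \left(- \frac{1}{7}\right) + 6\right)^{2} = \left(\frac{10}{7} + 6\right)^{2} = \left(\frac{52}{7}\right)^{2} = \frac{2704}{49}$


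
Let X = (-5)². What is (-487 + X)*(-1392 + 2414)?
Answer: -472164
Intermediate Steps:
X = 25
(-487 + X)*(-1392 + 2414) = (-487 + 25)*(-1392 + 2414) = -462*1022 = -472164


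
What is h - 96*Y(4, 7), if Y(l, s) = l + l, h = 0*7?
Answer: -768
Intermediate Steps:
h = 0
Y(l, s) = 2*l
h - 96*Y(4, 7) = 0 - 192*4 = 0 - 96*8 = 0 - 768 = -768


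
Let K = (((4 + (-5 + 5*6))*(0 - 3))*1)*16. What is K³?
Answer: -2697228288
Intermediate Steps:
K = -1392 (K = (((4 + (-5 + 30))*(-3))*1)*16 = (((4 + 25)*(-3))*1)*16 = ((29*(-3))*1)*16 = -87*1*16 = -87*16 = -1392)
K³ = (-1392)³ = -2697228288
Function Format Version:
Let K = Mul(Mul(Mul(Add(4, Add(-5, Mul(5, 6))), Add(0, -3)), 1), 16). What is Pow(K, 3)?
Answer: -2697228288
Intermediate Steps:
K = -1392 (K = Mul(Mul(Mul(Add(4, Add(-5, 30)), -3), 1), 16) = Mul(Mul(Mul(Add(4, 25), -3), 1), 16) = Mul(Mul(Mul(29, -3), 1), 16) = Mul(Mul(-87, 1), 16) = Mul(-87, 16) = -1392)
Pow(K, 3) = Pow(-1392, 3) = -2697228288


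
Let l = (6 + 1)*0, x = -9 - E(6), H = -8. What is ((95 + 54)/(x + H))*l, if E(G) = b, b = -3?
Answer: 0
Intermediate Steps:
E(G) = -3
x = -6 (x = -9 - 1*(-3) = -9 + 3 = -6)
l = 0 (l = 7*0 = 0)
((95 + 54)/(x + H))*l = ((95 + 54)/(-6 - 8))*0 = (149/(-14))*0 = (149*(-1/14))*0 = -149/14*0 = 0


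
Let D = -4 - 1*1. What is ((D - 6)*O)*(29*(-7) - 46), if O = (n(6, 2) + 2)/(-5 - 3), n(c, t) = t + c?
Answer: -13695/4 ≈ -3423.8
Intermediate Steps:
D = -5 (D = -4 - 1 = -5)
n(c, t) = c + t
O = -5/4 (O = ((6 + 2) + 2)/(-5 - 3) = (8 + 2)/(-8) = 10*(-⅛) = -5/4 ≈ -1.2500)
((D - 6)*O)*(29*(-7) - 46) = ((-5 - 6)*(-5/4))*(29*(-7) - 46) = (-11*(-5/4))*(-203 - 46) = (55/4)*(-249) = -13695/4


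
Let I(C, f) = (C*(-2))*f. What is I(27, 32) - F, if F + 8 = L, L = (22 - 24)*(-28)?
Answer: -1776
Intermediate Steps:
I(C, f) = -2*C*f (I(C, f) = (-2*C)*f = -2*C*f)
L = 56 (L = -2*(-28) = 56)
F = 48 (F = -8 + 56 = 48)
I(27, 32) - F = -2*27*32 - 1*48 = -1728 - 48 = -1776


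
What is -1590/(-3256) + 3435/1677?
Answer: 2308465/910052 ≈ 2.5366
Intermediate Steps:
-1590/(-3256) + 3435/1677 = -1590*(-1/3256) + 3435*(1/1677) = 795/1628 + 1145/559 = 2308465/910052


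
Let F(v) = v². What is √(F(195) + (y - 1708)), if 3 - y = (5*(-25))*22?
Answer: √39070 ≈ 197.66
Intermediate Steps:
y = 2753 (y = 3 - 5*(-25)*22 = 3 - (-125)*22 = 3 - 1*(-2750) = 3 + 2750 = 2753)
√(F(195) + (y - 1708)) = √(195² + (2753 - 1708)) = √(38025 + 1045) = √39070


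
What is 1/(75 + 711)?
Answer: 1/786 ≈ 0.0012723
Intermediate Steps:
1/(75 + 711) = 1/786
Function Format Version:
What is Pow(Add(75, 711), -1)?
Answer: Rational(1, 786) ≈ 0.0012723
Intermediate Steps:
Pow(Add(75, 711), -1) = Pow(786, -1) = Rational(1, 786)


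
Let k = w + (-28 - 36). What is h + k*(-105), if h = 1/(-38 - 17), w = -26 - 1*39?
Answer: 744974/55 ≈ 13545.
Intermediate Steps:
w = -65 (w = -26 - 39 = -65)
h = -1/55 (h = 1/(-55) = -1/55 ≈ -0.018182)
k = -129 (k = -65 + (-28 - 36) = -65 - 64 = -129)
h + k*(-105) = -1/55 - 129*(-105) = -1/55 + 13545 = 744974/55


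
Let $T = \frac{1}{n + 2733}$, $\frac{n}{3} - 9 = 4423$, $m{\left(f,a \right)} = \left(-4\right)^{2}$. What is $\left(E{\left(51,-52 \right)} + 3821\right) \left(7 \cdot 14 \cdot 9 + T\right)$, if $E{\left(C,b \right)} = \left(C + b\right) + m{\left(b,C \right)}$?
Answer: $\frac{395852212}{117} \approx 3.3834 \cdot 10^{6}$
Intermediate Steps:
$m{\left(f,a \right)} = 16$
$n = 13296$ ($n = 27 + 3 \cdot 4423 = 27 + 13269 = 13296$)
$E{\left(C,b \right)} = 16 + C + b$ ($E{\left(C,b \right)} = \left(C + b\right) + 16 = 16 + C + b$)
$T = \frac{1}{16029}$ ($T = \frac{1}{13296 + 2733} = \frac{1}{16029} \approx 6.2387 \cdot 10^{-5}$)
$\left(E{\left(51,-52 \right)} + 3821\right) \left(7 \cdot 14 \cdot 9 + T\right) = \left(\left(16 + 51 - 52\right) + 3821\right) \left(7 \cdot 14 \cdot 9 + \frac{1}{16029}\right) = \left(15 + 3821\right) \left(98 \cdot 9 + \frac{1}{16029}\right) = 3836 \left(882 + \frac{1}{16029}\right) = 3836 \cdot \frac{14137579}{16029} = \frac{395852212}{117}$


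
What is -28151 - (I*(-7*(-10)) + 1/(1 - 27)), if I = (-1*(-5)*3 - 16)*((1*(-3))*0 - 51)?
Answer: -824745/26 ≈ -31721.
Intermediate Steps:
I = 51 (I = (5*3 - 16)*(-3*0 - 51) = (15 - 16)*(0 - 51) = -1*(-51) = 51)
-28151 - (I*(-7*(-10)) + 1/(1 - 27)) = -28151 - (51*(-7*(-10)) + 1/(1 - 27)) = -28151 - (51*70 + 1/(-26)) = -28151 - (3570 - 1/26) = -28151 - 1*92819/26 = -28151 - 92819/26 = -824745/26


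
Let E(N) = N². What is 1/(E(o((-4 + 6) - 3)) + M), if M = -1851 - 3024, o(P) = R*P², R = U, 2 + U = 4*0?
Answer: -1/4871 ≈ -0.00020530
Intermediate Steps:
U = -2 (U = -2 + 4*0 = -2 + 0 = -2)
R = -2
o(P) = -2*P²
M = -4875
1/(E(o((-4 + 6) - 3)) + M) = 1/((-2*((-4 + 6) - 3)²)² - 4875) = 1/((-2*(2 - 3)²)² - 4875) = 1/((-2*(-1)²)² - 4875) = 1/((-2*1)² - 4875) = 1/((-2)² - 4875) = 1/(4 - 4875) = 1/(-4871) = -1/4871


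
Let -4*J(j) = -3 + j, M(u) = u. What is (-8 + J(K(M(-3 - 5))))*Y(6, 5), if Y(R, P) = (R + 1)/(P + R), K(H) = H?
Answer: -147/44 ≈ -3.3409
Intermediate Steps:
J(j) = 3/4 - j/4 (J(j) = -(-3 + j)/4 = 3/4 - j/4)
Y(R, P) = (1 + R)/(P + R)
(-8 + J(K(M(-3 - 5))))*Y(6, 5) = (-8 + (3/4 - (-3 - 5)/4))*((1 + 6)/(5 + 6)) = (-8 + (3/4 - 1/4*(-8)))*(7/11) = (-8 + (3/4 + 2))*((1/11)*7) = (-8 + 11/4)*(7/11) = -21/4*7/11 = -147/44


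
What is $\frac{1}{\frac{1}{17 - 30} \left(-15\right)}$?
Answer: $\frac{13}{15} \approx 0.86667$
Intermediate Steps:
$\frac{1}{\frac{1}{17 - 30} \left(-15\right)} = \frac{1}{\frac{1}{-13} \left(-15\right)} = \frac{1}{\left(- \frac{1}{13}\right) \left(-15\right)} = \frac{1}{\frac{15}{13}} = \frac{13}{15}$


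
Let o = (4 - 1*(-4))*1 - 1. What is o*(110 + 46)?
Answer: 1092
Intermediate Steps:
o = 7 (o = (4 + 4)*1 - 1 = 8*1 - 1 = 8 - 1 = 7)
o*(110 + 46) = 7*(110 + 46) = 7*156 = 1092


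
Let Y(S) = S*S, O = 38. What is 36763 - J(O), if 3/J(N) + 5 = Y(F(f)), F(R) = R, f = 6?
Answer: 1139650/31 ≈ 36763.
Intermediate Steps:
Y(S) = S²
J(N) = 3/31 (J(N) = 3/(-5 + 6²) = 3/(-5 + 36) = 3/31)
36763 - J(O) = 36763 - 1*3/31 = 36763 - 3/31 = 1139650/31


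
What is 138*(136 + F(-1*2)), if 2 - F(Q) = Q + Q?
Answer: 19596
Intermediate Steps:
F(Q) = 2 - 2*Q (F(Q) = 2 - (Q + Q) = 2 - 2*Q)
138*(136 + F(-1*2)) = 138*(136 + (2 - (-2)*2)) = 138*(136 + (2 - 2*(-2))) = 138*(136 + (2 + 4)) = 138*(136 + 6) = 138*142 = 19596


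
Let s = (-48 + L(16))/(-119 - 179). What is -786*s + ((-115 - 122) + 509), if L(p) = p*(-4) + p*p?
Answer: 97120/149 ≈ 651.81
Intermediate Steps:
L(p) = p² - 4*p (L(p) = -4*p + p² = p² - 4*p)
s = -72/149 (s = (-48 + 16*(-4 + 16))/(-119 - 179) = (-48 + 16*12)/(-298) = (-48 + 192)*(-1/298) = 144*(-1/298) = -72/149 ≈ -0.48322)
-786*s + ((-115 - 122) + 509) = -786*(-72/149) + ((-115 - 122) + 509) = 56592/149 + (-237 + 509) = 56592/149 + 272 = 97120/149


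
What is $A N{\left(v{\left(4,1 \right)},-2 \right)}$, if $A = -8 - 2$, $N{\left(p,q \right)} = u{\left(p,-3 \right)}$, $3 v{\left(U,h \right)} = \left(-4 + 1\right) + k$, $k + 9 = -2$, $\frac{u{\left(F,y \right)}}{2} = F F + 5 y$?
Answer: $- \frac{1220}{9} \approx -135.56$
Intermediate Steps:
$u{\left(F,y \right)} = 2 F^{2} + 10 y$ ($u{\left(F,y \right)} = 2 \left(F F + 5 y\right) = 2 \left(F^{2} + 5 y\right) = 2 F^{2} + 10 y$)
$k = -11$ ($k = -9 - 2 = -11$)
$v{\left(U,h \right)} = - \frac{14}{3}$ ($v{\left(U,h \right)} = \frac{\left(-4 + 1\right) - 11}{3} = \frac{-3 - 11}{3} = \frac{1}{3} \left(-14\right) = - \frac{14}{3}$)
$N{\left(p,q \right)} = -30 + 2 p^{2}$ ($N{\left(p,q \right)} = 2 p^{2} + 10 \left(-3\right) = 2 p^{2} - 30 = -30 + 2 p^{2}$)
$A = -10$
$A N{\left(v{\left(4,1 \right)},-2 \right)} = - 10 \left(-30 + 2 \left(- \frac{14}{3}\right)^{2}\right) = - 10 \left(-30 + 2 \cdot \frac{196}{9}\right) = - 10 \left(-30 + \frac{392}{9}\right) = \left(-10\right) \frac{122}{9} = - \frac{1220}{9}$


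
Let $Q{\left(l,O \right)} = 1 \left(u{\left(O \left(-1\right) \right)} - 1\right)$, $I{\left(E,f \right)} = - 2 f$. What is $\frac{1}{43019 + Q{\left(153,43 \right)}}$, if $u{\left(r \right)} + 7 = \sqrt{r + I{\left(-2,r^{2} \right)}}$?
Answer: $\frac{14337}{616649954} - \frac{i \sqrt{3741}}{1849949862} \approx 2.325 \cdot 10^{-5} - 3.3062 \cdot 10^{-8} i$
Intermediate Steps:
$u{\left(r \right)} = -7 + \sqrt{r - 2 r^{2}}$
$Q{\left(l,O \right)} = -8 + \sqrt{- O \left(1 + 2 O\right)}$ ($Q{\left(l,O \right)} = 1 \left(\left(-7 + \sqrt{O \left(-1\right) \left(1 - 2 O \left(-1\right)\right)}\right) - 1\right) = 1 \left(\left(-7 + \sqrt{- O \left(1 - 2 \left(- O\right)\right)}\right) - 1\right) = 1 \left(\left(-7 + \sqrt{- O \left(1 + 2 O\right)}\right) - 1\right) = 1 \left(-8 + \sqrt{- O \left(1 + 2 O\right)}\right) = -8 + \sqrt{- O \left(1 + 2 O\right)}$)
$\frac{1}{43019 + Q{\left(153,43 \right)}} = \frac{1}{43019 - \left(8 - \sqrt{43 \left(-1 - 86\right)}\right)} = \frac{1}{43019 - \left(8 - \sqrt{43 \left(-87\right)}\right)} = \frac{1}{43019 - \left(8 - \sqrt{-3741}\right)} = \frac{1}{43019 - \left(8 - i \sqrt{3741}\right)} = \frac{1}{43011 + i \sqrt{3741}}$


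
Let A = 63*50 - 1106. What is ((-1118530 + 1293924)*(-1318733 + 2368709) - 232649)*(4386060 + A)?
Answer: 808109976206081080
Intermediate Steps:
A = 2044 (A = 3150 - 1106 = 2044)
((-1118530 + 1293924)*(-1318733 + 2368709) - 232649)*(4386060 + A) = ((-1118530 + 1293924)*(-1318733 + 2368709) - 232649)*(4386060 + 2044) = (175394*1049976 - 232649)*4388104 = (184159490544 - 232649)*4388104 = 184159257895*4388104 = 808109976206081080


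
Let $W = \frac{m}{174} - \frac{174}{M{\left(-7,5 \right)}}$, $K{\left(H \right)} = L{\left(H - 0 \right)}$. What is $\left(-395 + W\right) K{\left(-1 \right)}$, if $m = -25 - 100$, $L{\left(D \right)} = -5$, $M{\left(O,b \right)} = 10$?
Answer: $\frac{359413}{174} \approx 2065.6$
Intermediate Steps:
$m = -125$
$K{\left(H \right)} = -5$
$W = - \frac{15763}{870}$ ($W = - \frac{125}{174} - \frac{174}{10} = \left(-125\right) \frac{1}{174} - \frac{87}{5} = - \frac{125}{174} - \frac{87}{5} = - \frac{15763}{870} \approx -18.118$)
$\left(-395 + W\right) K{\left(-1 \right)} = \left(-395 - \frac{15763}{870}\right) \left(-5\right) = \left(- \frac{359413}{870}\right) \left(-5\right) = \frac{359413}{174}$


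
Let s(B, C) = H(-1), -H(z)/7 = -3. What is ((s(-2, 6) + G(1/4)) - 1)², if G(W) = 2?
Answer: 484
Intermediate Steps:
H(z) = 21 (H(z) = -7*(-3) = 21)
s(B, C) = 21
((s(-2, 6) + G(1/4)) - 1)² = ((21 + 2) - 1)² = (23 - 1)² = 22² = 484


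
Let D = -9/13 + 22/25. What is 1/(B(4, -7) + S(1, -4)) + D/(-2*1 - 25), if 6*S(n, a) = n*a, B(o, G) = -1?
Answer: -5326/8775 ≈ -0.60695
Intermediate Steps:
D = 61/325 (D = -9*1/13 + 22*(1/25) = -9/13 + 22/25 = 61/325 ≈ 0.18769)
S(n, a) = a*n/6 (S(n, a) = (n*a)/6 = (a*n)/6 = a*n/6)
1/(B(4, -7) + S(1, -4)) + D/(-2*1 - 25) = 1/(-1 + (⅙)*(-4)*1) + 61/(325*(-2*1 - 25)) = 1/(-1 - ⅔) + 61/(325*(-2 - 25)) = 1/(-5/3) + (61/325)/(-27) = -⅗ + (61/325)*(-1/27) = -⅗ - 61/8775 = -5326/8775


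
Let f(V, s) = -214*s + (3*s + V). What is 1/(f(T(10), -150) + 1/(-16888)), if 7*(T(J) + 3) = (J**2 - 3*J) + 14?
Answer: 16888/534657191 ≈ 3.1587e-5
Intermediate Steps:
T(J) = -1 - 3*J/7 + J**2/7 (T(J) = -3 + ((J**2 - 3*J) + 14)/7 = -3 + (14 + J**2 - 3*J)/7 = -3 + (2 - 3*J/7 + J**2/7) = -1 - 3*J/7 + J**2/7)
f(V, s) = V - 211*s (f(V, s) = -214*s + (V + 3*s) = V - 211*s)
1/(f(T(10), -150) + 1/(-16888)) = 1/(((-1 - 3/7*10 + (1/7)*10**2) - 211*(-150)) + 1/(-16888)) = 1/(((-1 - 30/7 + (1/7)*100) + 31650) - 1/16888) = 1/(((-1 - 30/7 + 100/7) + 31650) - 1/16888) = 1/((9 + 31650) - 1/16888) = 1/(31659 - 1/16888) = 1/(534657191/16888) = 16888/534657191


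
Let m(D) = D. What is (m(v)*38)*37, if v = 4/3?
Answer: 5624/3 ≈ 1874.7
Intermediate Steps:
v = 4/3 (v = 4*(1/3) = 4/3 ≈ 1.3333)
(m(v)*38)*37 = ((4/3)*38)*37 = (152/3)*37 = 5624/3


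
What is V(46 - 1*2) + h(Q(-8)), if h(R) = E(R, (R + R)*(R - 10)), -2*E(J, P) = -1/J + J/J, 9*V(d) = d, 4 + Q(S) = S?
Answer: 313/72 ≈ 4.3472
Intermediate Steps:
Q(S) = -4 + S
V(d) = d/9
E(J, P) = -½ + 1/(2*J) (E(J, P) = -(-1/J + J/J)/2 = -(-1/J + 1)/2 = -(1 - 1/J)/2 = -½ + 1/(2*J))
h(R) = (1 - R)/(2*R)
V(46 - 1*2) + h(Q(-8)) = (46 - 1*2)/9 + (1 - (-4 - 8))/(2*(-4 - 8)) = (46 - 2)/9 + (½)*(1 - 1*(-12))/(-12) = (⅑)*44 + (½)*(-1/12)*(1 + 12) = 44/9 + (½)*(-1/12)*13 = 44/9 - 13/24 = 313/72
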